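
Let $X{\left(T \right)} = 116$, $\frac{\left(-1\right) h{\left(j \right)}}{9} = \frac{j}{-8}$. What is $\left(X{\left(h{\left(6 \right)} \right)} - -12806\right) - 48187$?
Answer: $-35265$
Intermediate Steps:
$h{\left(j \right)} = \frac{9 j}{8}$ ($h{\left(j \right)} = - 9 \frac{j}{-8} = - 9 j \left(- \frac{1}{8}\right) = - 9 \left(- \frac{j}{8}\right) = \frac{9 j}{8}$)
$\left(X{\left(h{\left(6 \right)} \right)} - -12806\right) - 48187 = \left(116 - -12806\right) - 48187 = \left(116 + 12806\right) - 48187 = 12922 - 48187 = -35265$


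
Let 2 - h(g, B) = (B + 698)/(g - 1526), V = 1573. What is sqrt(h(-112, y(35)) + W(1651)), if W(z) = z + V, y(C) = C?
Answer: sqrt(961855622)/546 ≈ 56.802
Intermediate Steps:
W(z) = 1573 + z (W(z) = z + 1573 = 1573 + z)
h(g, B) = 2 - (698 + B)/(-1526 + g) (h(g, B) = 2 - (B + 698)/(g - 1526) = 2 - (698 + B)/(-1526 + g))
sqrt(h(-112, y(35)) + W(1651)) = sqrt((-3750 - 1*35 + 2*(-112))/(-1526 - 112) + (1573 + 1651)) = sqrt((-3750 - 35 - 224)/(-1638) + 3224) = sqrt(-1/1638*(-4009) + 3224) = sqrt(4009/1638 + 3224) = sqrt(5284921/1638) = sqrt(961855622)/546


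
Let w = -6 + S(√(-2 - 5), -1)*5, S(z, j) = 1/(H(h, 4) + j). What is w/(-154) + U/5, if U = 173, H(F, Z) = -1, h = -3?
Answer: 53369/1540 ≈ 34.655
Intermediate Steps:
S(z, j) = 1/(-1 + j)
w = -17/2 (w = -6 + 5/(-1 - 1) = -6 + 5/(-2) = -6 - ½*5 = -6 - 5/2 = -17/2 ≈ -8.5000)
w/(-154) + U/5 = -17/2/(-154) + 173/5 = -17/2*(-1/154) + 173*(⅕) = 17/308 + 173/5 = 53369/1540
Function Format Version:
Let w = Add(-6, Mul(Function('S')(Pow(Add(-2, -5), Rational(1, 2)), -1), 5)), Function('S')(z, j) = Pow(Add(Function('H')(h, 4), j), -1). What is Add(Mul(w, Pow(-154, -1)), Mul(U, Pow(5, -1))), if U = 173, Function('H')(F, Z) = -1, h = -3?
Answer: Rational(53369, 1540) ≈ 34.655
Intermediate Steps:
Function('S')(z, j) = Pow(Add(-1, j), -1)
w = Rational(-17, 2) (w = Add(-6, Mul(Pow(Add(-1, -1), -1), 5)) = Add(-6, Mul(Pow(-2, -1), 5)) = Add(-6, Mul(Rational(-1, 2), 5)) = Add(-6, Rational(-5, 2)) = Rational(-17, 2) ≈ -8.5000)
Add(Mul(w, Pow(-154, -1)), Mul(U, Pow(5, -1))) = Add(Mul(Rational(-17, 2), Pow(-154, -1)), Mul(173, Pow(5, -1))) = Add(Mul(Rational(-17, 2), Rational(-1, 154)), Mul(173, Rational(1, 5))) = Add(Rational(17, 308), Rational(173, 5)) = Rational(53369, 1540)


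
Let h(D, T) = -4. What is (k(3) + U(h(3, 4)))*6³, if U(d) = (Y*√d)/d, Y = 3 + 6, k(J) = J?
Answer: 648 - 972*I ≈ 648.0 - 972.0*I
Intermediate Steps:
Y = 9
U(d) = 9/√d (U(d) = (9*√d)/d = 9/√d)
(k(3) + U(h(3, 4)))*6³ = (3 + 9/√(-4))*6³ = (3 + 9*(-I/2))*216 = (3 - 9*I/2)*216 = 648 - 972*I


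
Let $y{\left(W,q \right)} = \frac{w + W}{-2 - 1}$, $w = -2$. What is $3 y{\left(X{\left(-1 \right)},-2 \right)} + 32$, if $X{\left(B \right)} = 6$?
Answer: $28$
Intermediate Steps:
$y{\left(W,q \right)} = \frac{2}{3} - \frac{W}{3}$ ($y{\left(W,q \right)} = \frac{-2 + W}{-2 - 1} = \frac{-2 + W}{-3} = \left(-2 + W\right) \left(- \frac{1}{3}\right) = \frac{2}{3} - \frac{W}{3}$)
$3 y{\left(X{\left(-1 \right)},-2 \right)} + 32 = 3 \left(\frac{2}{3} - 2\right) + 32 = 3 \left(- \frac{4}{3}\right) + 32 = -4 + 32 = 28$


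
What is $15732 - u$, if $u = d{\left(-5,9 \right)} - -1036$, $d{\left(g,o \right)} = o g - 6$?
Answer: $14747$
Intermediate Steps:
$d{\left(g,o \right)} = -6 + g o$ ($d{\left(g,o \right)} = g o - 6 = -6 + g o$)
$u = 985$ ($u = \left(-6 - 45\right) - -1036 = \left(-6 - 45\right) + 1036 = -51 + 1036 = 985$)
$15732 - u = 15732 - 985 = 14747$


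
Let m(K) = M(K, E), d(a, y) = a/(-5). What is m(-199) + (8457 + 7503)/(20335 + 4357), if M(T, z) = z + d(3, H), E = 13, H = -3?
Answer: 402676/30865 ≈ 13.046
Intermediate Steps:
d(a, y) = -a/5 (d(a, y) = a*(-1/5) = -a/5)
M(T, z) = -3/5 + z (M(T, z) = z - 1/5*3 = z - 3/5 = -3/5 + z)
m(K) = 62/5 (m(K) = -3/5 + 13 = 62/5)
m(-199) + (8457 + 7503)/(20335 + 4357) = 62/5 + (8457 + 7503)/(20335 + 4357) = 62/5 + 15960/24692 = 62/5 + 15960*(1/24692) = 62/5 + 3990/6173 = 402676/30865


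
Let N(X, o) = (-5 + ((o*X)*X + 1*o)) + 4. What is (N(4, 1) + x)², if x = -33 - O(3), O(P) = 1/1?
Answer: 324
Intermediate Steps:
O(P) = 1
x = -34 (x = -33 - 1*1 = -33 - 1 = -34)
N(X, o) = -1 + o + o*X² (N(X, o) = (-5 + ((X*o)*X + o)) + 4 = (-5 + (o*X² + o)) + 4 = (-5 + (o + o*X²)) + 4 = (-5 + o + o*X²) + 4 = -1 + o + o*X²)
(N(4, 1) + x)² = ((-1 + 1 + 1*4²) - 34)² = ((-1 + 1 + 1*16) - 34)² = ((-1 + 1 + 16) - 34)² = (16 - 34)² = (-18)² = 324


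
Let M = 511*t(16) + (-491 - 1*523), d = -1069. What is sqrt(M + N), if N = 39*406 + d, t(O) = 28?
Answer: sqrt(28059) ≈ 167.51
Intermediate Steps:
M = 13294 (M = 511*28 + (-491 - 1*523) = 14308 + (-491 - 523) = 14308 - 1014 = 13294)
N = 14765 (N = 39*406 - 1069 = 15834 - 1069 = 14765)
sqrt(M + N) = sqrt(13294 + 14765) = sqrt(28059)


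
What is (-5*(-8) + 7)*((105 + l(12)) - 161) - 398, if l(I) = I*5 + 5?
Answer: 25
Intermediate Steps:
l(I) = 5 + 5*I (l(I) = 5*I + 5 = 5 + 5*I)
(-5*(-8) + 7)*((105 + l(12)) - 161) - 398 = (-5*(-8) + 7)*((105 + (5 + 5*12)) - 161) - 398 = (40 + 7)*((105 + (5 + 60)) - 161) - 398 = 47*((105 + 65) - 161) - 398 = 47*(170 - 161) - 398 = 47*9 - 398 = 423 - 398 = 25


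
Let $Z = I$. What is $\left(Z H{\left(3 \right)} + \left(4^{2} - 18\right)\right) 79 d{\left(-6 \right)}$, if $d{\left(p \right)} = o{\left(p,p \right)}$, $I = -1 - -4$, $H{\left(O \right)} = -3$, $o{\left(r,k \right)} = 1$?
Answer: $-869$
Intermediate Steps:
$I = 3$ ($I = -1 + 4 = 3$)
$d{\left(p \right)} = 1$
$Z = 3$
$\left(Z H{\left(3 \right)} + \left(4^{2} - 18\right)\right) 79 d{\left(-6 \right)} = \left(3 \left(-3\right) + \left(4^{2} - 18\right)\right) 79 \cdot 1 = \left(-9 + \left(16 - 18\right)\right) 79 \cdot 1 = \left(-9 - 2\right) 79 \cdot 1 = \left(-11\right) 79 \cdot 1 = \left(-869\right) 1 = -869$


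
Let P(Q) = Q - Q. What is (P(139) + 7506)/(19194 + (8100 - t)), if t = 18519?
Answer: 278/325 ≈ 0.85538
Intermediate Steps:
P(Q) = 0
(P(139) + 7506)/(19194 + (8100 - t)) = (0 + 7506)/(19194 + (8100 - 1*18519)) = 7506/(19194 + (8100 - 18519)) = 7506/(19194 - 10419) = 7506/8775 = 7506*(1/8775) = 278/325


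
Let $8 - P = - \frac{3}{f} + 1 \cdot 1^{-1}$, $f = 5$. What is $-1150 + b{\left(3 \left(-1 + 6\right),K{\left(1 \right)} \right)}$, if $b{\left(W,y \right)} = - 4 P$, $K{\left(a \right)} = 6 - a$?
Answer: $- \frac{5902}{5} \approx -1180.4$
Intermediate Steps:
$P = \frac{38}{5}$ ($P = 8 - \left(- \frac{3}{5} + 1 \cdot 1^{-1}\right) = 8 - \left(\left(-3\right) \frac{1}{5} + 1 \cdot 1\right) = 8 - \left(- \frac{3}{5} + 1\right) = 8 - \frac{2}{5} = \frac{38}{5} \approx 7.6$)
$b{\left(W,y \right)} = - \frac{152}{5}$ ($b{\left(W,y \right)} = \left(-4\right) \frac{38}{5} = - \frac{152}{5}$)
$-1150 + b{\left(3 \left(-1 + 6\right),K{\left(1 \right)} \right)} = -1150 - \frac{152}{5} = - \frac{5902}{5}$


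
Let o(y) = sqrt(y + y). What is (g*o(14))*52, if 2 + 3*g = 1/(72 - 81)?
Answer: -1976*sqrt(7)/27 ≈ -193.63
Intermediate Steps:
g = -19/27 (g = -2/3 + 1/(3*(72 - 81)) = -2/3 + (1/3)/(-9) = -2/3 + (1/3)*(-1/9) = -2/3 - 1/27 = -19/27 ≈ -0.70370)
o(y) = sqrt(2)*sqrt(y) (o(y) = sqrt(2*y) = sqrt(2)*sqrt(y))
(g*o(14))*52 = -19*sqrt(2)*sqrt(14)/27*52 = -38*sqrt(7)/27*52 = -1976*sqrt(7)/27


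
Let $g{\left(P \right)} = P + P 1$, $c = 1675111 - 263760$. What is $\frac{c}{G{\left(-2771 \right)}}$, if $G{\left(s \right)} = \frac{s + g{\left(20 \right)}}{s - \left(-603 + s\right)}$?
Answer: $- \frac{851044653}{2731} \approx -3.1162 \cdot 10^{5}$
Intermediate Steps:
$c = 1411351$
$g{\left(P \right)} = 2 P$ ($g{\left(P \right)} = P + P = 2 P$)
$G{\left(s \right)} = \frac{40}{603} + \frac{s}{603}$ ($G{\left(s \right)} = \frac{s + 2 \cdot 20}{s - \left(-603 + s\right)} = \frac{s + 40}{603} = \left(40 + s\right) \frac{1}{603} = \frac{40}{603} + \frac{s}{603}$)
$\frac{c}{G{\left(-2771 \right)}} = \frac{1411351}{\frac{40}{603} + \frac{1}{603} \left(-2771\right)} = \frac{1411351}{\frac{40}{603} - \frac{2771}{603}} = \frac{1411351}{- \frac{2731}{603}} = 1411351 \left(- \frac{603}{2731}\right) = - \frac{851044653}{2731}$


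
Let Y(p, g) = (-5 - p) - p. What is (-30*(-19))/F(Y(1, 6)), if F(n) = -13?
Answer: -570/13 ≈ -43.846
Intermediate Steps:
Y(p, g) = -5 - 2*p
(-30*(-19))/F(Y(1, 6)) = -30*(-19)/(-13) = 570*(-1/13) = -570/13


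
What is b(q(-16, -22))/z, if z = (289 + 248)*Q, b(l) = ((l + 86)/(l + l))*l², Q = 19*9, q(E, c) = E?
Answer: -560/91827 ≈ -0.0060984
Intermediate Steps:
Q = 171
b(l) = l*(86 + l)/2 (b(l) = ((86 + l)/((2*l)))*l² = ((86 + l)*(1/(2*l)))*l² = ((86 + l)/(2*l))*l² = l*(86 + l)/2)
z = 91827 (z = (289 + 248)*171 = 537*171 = 91827)
b(q(-16, -22))/z = ((½)*(-16)*(86 - 16))/91827 = ((½)*(-16)*70)*(1/91827) = -560*1/91827 = -560/91827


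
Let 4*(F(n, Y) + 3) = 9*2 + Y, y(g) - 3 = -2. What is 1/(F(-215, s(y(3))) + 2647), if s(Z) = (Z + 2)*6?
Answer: 1/2653 ≈ 0.00037693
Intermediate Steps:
y(g) = 1 (y(g) = 3 - 2 = 1)
s(Z) = 12 + 6*Z (s(Z) = (2 + Z)*6 = 12 + 6*Z)
F(n, Y) = 3/2 + Y/4 (F(n, Y) = -3 + (9*2 + Y)/4 = -3 + (18 + Y)/4 = -3 + (9/2 + Y/4) = 3/2 + Y/4)
1/(F(-215, s(y(3))) + 2647) = 1/((3/2 + (12 + 6*1)/4) + 2647) = 1/((3/2 + (12 + 6)/4) + 2647) = 1/((3/2 + (¼)*18) + 2647) = 1/((3/2 + 9/2) + 2647) = 1/(6 + 2647) = 1/2653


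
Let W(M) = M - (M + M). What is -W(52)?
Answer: 52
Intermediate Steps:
W(M) = -M (W(M) = M - 2*M = -M)
-W(52) = -(-1)*52 = -1*(-52) = 52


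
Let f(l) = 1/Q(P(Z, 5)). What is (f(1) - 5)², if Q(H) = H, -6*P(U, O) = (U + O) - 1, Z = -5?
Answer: 1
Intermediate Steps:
P(U, O) = ⅙ - O/6 - U/6 (P(U, O) = -((U + O) - 1)/6 = -((O + U) - 1)/6 = -(-1 + O + U)/6 = ⅙ - O/6 - U/6)
f(l) = 6 (f(l) = 1/(⅙ - ⅙*5 - ⅙*(-5)) = 1/(⅙ - ⅚ + ⅚) = 1/(⅙) = 6)
(f(1) - 5)² = (6 - 5)² = 1² = 1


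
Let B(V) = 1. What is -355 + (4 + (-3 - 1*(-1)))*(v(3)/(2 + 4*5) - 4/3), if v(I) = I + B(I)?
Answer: -11791/33 ≈ -357.30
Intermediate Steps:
v(I) = 1 + I (v(I) = I + 1 = 1 + I)
-355 + (4 + (-3 - 1*(-1)))*(v(3)/(2 + 4*5) - 4/3) = -355 + (4 + (-3 - 1*(-1)))*((1 + 3)/(2 + 4*5) - 4/3) = -355 + (4 + (-3 + 1))*(4/(2 + 20) - 4*⅓) = -355 + (4 - 2)*(4/22 - 4/3) = -355 + 2*(4*(1/22) - 4/3) = -355 + 2*(2/11 - 4/3) = -355 + 2*(-38/33) = -355 - 76/33 = -11791/33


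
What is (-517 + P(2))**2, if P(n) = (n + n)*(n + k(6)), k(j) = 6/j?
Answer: 255025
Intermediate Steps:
P(n) = 2*n*(1 + n) (P(n) = (n + n)*(n + 6/6) = (2*n)*(n + 6*(1/6)) = (2*n)*(n + 1) = (2*n)*(1 + n) = 2*n*(1 + n))
(-517 + P(2))**2 = (-517 + 2*2*(1 + 2))**2 = (-517 + 2*2*3)**2 = (-517 + 12)**2 = (-505)**2 = 255025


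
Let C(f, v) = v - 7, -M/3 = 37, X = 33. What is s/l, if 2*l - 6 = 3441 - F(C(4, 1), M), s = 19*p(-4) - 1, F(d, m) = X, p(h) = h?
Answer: -77/1707 ≈ -0.045108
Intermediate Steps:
M = -111 (M = -3*37 = -111)
C(f, v) = -7 + v
F(d, m) = 33
s = -77 (s = 19*(-4) - 1 = -76 - 1 = -77)
l = 1707 (l = 3 + (3441 - 1*33)/2 = 3 + (3441 - 33)/2 = 3 + (½)*3408 = 3 + 1704 = 1707)
s/l = -77/1707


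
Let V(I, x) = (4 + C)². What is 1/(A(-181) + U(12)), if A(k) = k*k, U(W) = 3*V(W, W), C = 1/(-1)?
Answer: 1/32788 ≈ 3.0499e-5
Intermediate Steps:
C = -1 (C = 1*(-1) = -1)
V(I, x) = 9 (V(I, x) = (4 - 1)² = 3² = 9)
U(W) = 27 (U(W) = 3*9 = 27)
A(k) = k²
1/(A(-181) + U(12)) = 1/((-181)² + 27) = 1/(32761 + 27) = 1/32788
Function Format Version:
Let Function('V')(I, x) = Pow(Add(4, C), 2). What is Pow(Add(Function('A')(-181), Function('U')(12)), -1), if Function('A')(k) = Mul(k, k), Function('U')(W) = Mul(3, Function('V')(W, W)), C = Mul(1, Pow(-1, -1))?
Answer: Rational(1, 32788) ≈ 3.0499e-5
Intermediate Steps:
C = -1 (C = Mul(1, -1) = -1)
Function('V')(I, x) = 9 (Function('V')(I, x) = Pow(Add(4, -1), 2) = Pow(3, 2) = 9)
Function('U')(W) = 27 (Function('U')(W) = Mul(3, 9) = 27)
Function('A')(k) = Pow(k, 2)
Pow(Add(Function('A')(-181), Function('U')(12)), -1) = Pow(Add(Pow(-181, 2), 27), -1) = Pow(Add(32761, 27), -1) = Pow(32788, -1) = Rational(1, 32788)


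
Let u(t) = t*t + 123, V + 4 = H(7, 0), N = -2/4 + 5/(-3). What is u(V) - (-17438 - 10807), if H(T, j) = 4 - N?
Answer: 1021417/36 ≈ 28373.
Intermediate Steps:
N = -13/6 (N = -2*¼ + 5*(-⅓) = -½ - 5/3 = -13/6 ≈ -2.1667)
H(T, j) = 37/6 (H(T, j) = 4 - 1*(-13/6) = 4 + 13/6 = 37/6)
V = 13/6 (V = -4 + 37/6 = 13/6 ≈ 2.1667)
u(t) = 123 + t² (u(t) = t² + 123 = 123 + t²)
u(V) - (-17438 - 10807) = (123 + (13/6)²) - (-17438 - 10807) = (123 + 169/36) - 1*(-28245) = 4597/36 + 28245 = 1021417/36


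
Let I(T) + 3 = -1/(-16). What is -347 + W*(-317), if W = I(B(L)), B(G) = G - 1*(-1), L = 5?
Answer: 9347/16 ≈ 584.19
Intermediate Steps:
B(G) = 1 + G (B(G) = G + 1 = 1 + G)
I(T) = -47/16 (I(T) = -3 - 1/(-16) = -3 - 1*(-1/16) = -3 + 1/16 = -47/16)
W = -47/16 ≈ -2.9375
-347 + W*(-317) = -347 - 47/16*(-317) = -347 + 14899/16 = 9347/16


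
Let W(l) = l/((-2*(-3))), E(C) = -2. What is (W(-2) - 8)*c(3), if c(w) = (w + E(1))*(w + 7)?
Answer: -250/3 ≈ -83.333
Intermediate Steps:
c(w) = (-2 + w)*(7 + w) (c(w) = (w - 2)*(w + 7) = (-2 + w)*(7 + w))
W(l) = l/6
(W(-2) - 8)*c(3) = ((1/6)*(-2) - 8)*(-14 + 3**2 + 5*3) = (-1/3 - 8)*(-14 + 9 + 15) = -25/3*10 = -250/3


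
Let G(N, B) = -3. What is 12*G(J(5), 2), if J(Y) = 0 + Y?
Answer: -36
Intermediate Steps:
J(Y) = Y
12*G(J(5), 2) = 12*(-3) = -36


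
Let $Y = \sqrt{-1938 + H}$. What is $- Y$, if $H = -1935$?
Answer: $- i \sqrt{3873} \approx - 62.233 i$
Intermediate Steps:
$Y = i \sqrt{3873}$ ($Y = \sqrt{-1938 - 1935} = \sqrt{-3873} = i \sqrt{3873} \approx 62.233 i$)
$- Y = - i \sqrt{3873}$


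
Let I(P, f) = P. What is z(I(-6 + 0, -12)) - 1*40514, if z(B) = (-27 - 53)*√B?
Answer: -40514 - 80*I*√6 ≈ -40514.0 - 195.96*I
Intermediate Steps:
z(B) = -80*√B
z(I(-6 + 0, -12)) - 1*40514 = -80*√(-6 + 0) - 1*40514 = -80*I*√6 - 40514 = -40514 - 80*I*√6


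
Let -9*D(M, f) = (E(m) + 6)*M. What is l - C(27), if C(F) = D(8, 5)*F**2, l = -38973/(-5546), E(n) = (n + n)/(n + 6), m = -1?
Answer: 100821489/27730 ≈ 3635.8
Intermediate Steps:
E(n) = 2*n/(6 + n) (E(n) = (2*n)/(6 + n) = 2*n/(6 + n))
D(M, f) = -28*M/45 (D(M, f) = -(2*(-1)/(6 - 1) + 6)*M/9 = -(2*(-1)/5 + 6)*M/9 = -(2*(-1)*(1/5) + 6)*M/9 = -(-2/5 + 6)*M/9 = -28*M/45)
l = 38973/5546 (l = -38973*(-1/5546) = 38973/5546 ≈ 7.0272)
C(F) = -224*F**2/45 (C(F) = (-28/45*8)*F**2 = -224*F**2/45)
l - C(27) = 38973/5546 - (-224)*27**2/45 = 38973/5546 - (-224)*729/45 = 38973/5546 - 1*(-18144/5) = 38973/5546 + 18144/5 = 100821489/27730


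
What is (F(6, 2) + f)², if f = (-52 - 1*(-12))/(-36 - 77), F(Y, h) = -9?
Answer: 954529/12769 ≈ 74.754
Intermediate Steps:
f = 40/113 (f = (-52 + 12)/(-113) = -40*(-1/113) = 40/113 ≈ 0.35398)
(F(6, 2) + f)² = (-9 + 40/113)² = (-977/113)² = 954529/12769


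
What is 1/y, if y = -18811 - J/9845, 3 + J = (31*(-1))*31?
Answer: -9845/185193331 ≈ -5.3161e-5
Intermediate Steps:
J = -964 (J = -3 + (31*(-1))*31 = -3 - 31*31 = -3 - 961 = -964)
y = -185193331/9845 (y = -18811 - (-964)/9845 = -18811 - 1*(-964/9845) = -18811 + 964/9845 = -185193331/9845 ≈ -18811.)
1/y = 1/(-185193331/9845) = -9845/185193331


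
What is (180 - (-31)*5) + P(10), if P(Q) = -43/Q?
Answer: 3307/10 ≈ 330.70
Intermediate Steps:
(180 - (-31)*5) + P(10) = (180 - (-31)*5) - 43/10 = (180 - 1*(-155)) - 43*⅒ = (180 + 155) - 43/10 = 335 - 43/10 = 3307/10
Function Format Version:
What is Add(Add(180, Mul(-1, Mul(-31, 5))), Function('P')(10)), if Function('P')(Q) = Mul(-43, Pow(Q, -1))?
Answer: Rational(3307, 10) ≈ 330.70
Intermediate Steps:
Add(Add(180, Mul(-1, Mul(-31, 5))), Function('P')(10)) = Add(Add(180, Mul(-1, Mul(-31, 5))), Mul(-43, Pow(10, -1))) = Add(Add(180, Mul(-1, -155)), Mul(-43, Rational(1, 10))) = Add(Add(180, 155), Rational(-43, 10)) = Add(335, Rational(-43, 10)) = Rational(3307, 10)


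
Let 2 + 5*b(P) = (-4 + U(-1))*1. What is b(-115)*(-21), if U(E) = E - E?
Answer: 126/5 ≈ 25.200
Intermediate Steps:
U(E) = 0
b(P) = -6/5 (b(P) = -2/5 + ((-4 + 0)*1)/5 = -2/5 + (-4*1)/5 = -2/5 + (1/5)*(-4) = -2/5 - 4/5 = -6/5)
b(-115)*(-21) = -6/5*(-21) = 126/5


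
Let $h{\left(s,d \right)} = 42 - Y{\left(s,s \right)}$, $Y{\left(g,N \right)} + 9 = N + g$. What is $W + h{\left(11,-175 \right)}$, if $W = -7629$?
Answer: $-7600$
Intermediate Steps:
$Y{\left(g,N \right)} = -9 + N + g$ ($Y{\left(g,N \right)} = -9 + \left(N + g\right) = -9 + N + g$)
$h{\left(s,d \right)} = 51 - 2 s$ ($h{\left(s,d \right)} = 42 - \left(-9 + s + s\right) = 42 - \left(-9 + 2 s\right) = 51 - 2 s$)
$W + h{\left(11,-175 \right)} = -7629 + \left(51 - 22\right) = -7629 + 29 = -7600$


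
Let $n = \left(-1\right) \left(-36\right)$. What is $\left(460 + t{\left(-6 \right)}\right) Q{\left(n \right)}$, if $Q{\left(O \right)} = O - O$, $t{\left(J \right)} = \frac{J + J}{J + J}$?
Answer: $0$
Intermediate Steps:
$t{\left(J \right)} = 1$ ($t{\left(J \right)} = \frac{2 J}{2 J} = 2 J \frac{1}{2 J} = 1$)
$n = 36$
$Q{\left(O \right)} = 0$
$\left(460 + t{\left(-6 \right)}\right) Q{\left(n \right)} = \left(460 + 1\right) 0 = 461 \cdot 0 = 0$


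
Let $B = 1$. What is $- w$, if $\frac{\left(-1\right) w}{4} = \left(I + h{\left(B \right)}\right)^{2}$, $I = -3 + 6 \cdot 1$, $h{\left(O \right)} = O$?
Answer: $64$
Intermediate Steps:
$I = 3$ ($I = -3 + 6 = 3$)
$w = -64$ ($w = - 4 \left(3 + 1\right)^{2} = - 4 \cdot 4^{2} = \left(-4\right) 16 = -64$)
$- w = \left(-1\right) \left(-64\right) = 64$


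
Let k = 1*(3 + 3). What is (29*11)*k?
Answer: 1914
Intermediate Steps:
k = 6 (k = 1*6 = 6)
(29*11)*k = (29*11)*6 = 319*6 = 1914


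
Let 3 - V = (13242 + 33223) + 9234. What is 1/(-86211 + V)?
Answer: -1/141907 ≈ -7.0469e-6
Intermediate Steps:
V = -55696 (V = 3 - ((13242 + 33223) + 9234) = 3 - (46465 + 9234) = 3 - 1*55699 = 3 - 55699 = -55696)
1/(-86211 + V) = 1/(-86211 - 55696) = 1/(-141907) = -1/141907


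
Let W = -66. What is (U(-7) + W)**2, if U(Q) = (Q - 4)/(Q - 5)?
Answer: 609961/144 ≈ 4235.8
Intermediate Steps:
U(Q) = (-4 + Q)/(-5 + Q)
(U(-7) + W)**2 = ((-4 - 7)/(-5 - 7) - 66)**2 = (-11/(-12) - 66)**2 = (-1/12*(-11) - 66)**2 = (11/12 - 66)**2 = (-781/12)**2 = 609961/144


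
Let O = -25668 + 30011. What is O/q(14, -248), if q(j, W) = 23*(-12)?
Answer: -4343/276 ≈ -15.736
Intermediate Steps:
q(j, W) = -276
O = 4343
O/q(14, -248) = 4343/(-276) = 4343*(-1/276) = -4343/276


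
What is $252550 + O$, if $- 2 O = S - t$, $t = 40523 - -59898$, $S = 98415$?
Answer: $253553$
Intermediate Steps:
$t = 100421$ ($t = 40523 + 59898 = 100421$)
$O = 1003$ ($O = - \frac{98415 - 100421}{2} = \left(- \frac{1}{2}\right) \left(-2006\right) = 1003$)
$252550 + O = 252550 + 1003 = 253553$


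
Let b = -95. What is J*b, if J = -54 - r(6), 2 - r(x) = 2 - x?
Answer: 5700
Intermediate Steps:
r(x) = x (r(x) = 2 - (2 - x) = 2 + (-2 + x) = x)
J = -60 (J = -54 - 1*6 = -54 - 6 = -60)
J*b = -60*(-95) = 5700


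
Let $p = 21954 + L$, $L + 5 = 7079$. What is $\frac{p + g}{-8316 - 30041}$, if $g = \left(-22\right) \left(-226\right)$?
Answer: $- \frac{34000}{38357} \approx -0.88641$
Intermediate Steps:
$L = 7074$ ($L = -5 + 7079 = 7074$)
$g = 4972$
$p = 29028$ ($p = 21954 + 7074 = 29028$)
$\frac{p + g}{-8316 - 30041} = \frac{29028 + 4972}{-8316 - 30041} = \frac{34000}{-38357} = 34000 \left(- \frac{1}{38357}\right) = - \frac{34000}{38357}$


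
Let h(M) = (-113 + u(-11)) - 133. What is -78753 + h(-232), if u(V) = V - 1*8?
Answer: -79018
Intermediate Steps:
u(V) = -8 + V (u(V) = V - 8 = -8 + V)
h(M) = -265 (h(M) = (-113 + (-8 - 11)) - 133 = (-113 - 19) - 133 = -132 - 133 = -265)
-78753 + h(-232) = -78753 - 265 = -79018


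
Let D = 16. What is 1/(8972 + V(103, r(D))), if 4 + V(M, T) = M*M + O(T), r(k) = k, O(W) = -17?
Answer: 1/19560 ≈ 5.1125e-5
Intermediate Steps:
V(M, T) = -21 + M² (V(M, T) = -4 + (M*M - 17) = -4 + (M² - 17) = -4 + (-17 + M²) = -21 + M²)
1/(8972 + V(103, r(D))) = 1/(8972 + (-21 + 103²)) = 1/(8972 + (-21 + 10609)) = 1/(8972 + 10588) = 1/19560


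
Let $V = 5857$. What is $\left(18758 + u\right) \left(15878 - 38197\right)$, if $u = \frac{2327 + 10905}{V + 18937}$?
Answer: $- \frac{471843020718}{1127} \approx -4.1867 \cdot 10^{8}$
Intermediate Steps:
$u = \frac{6616}{12397}$ ($u = \frac{2327 + 10905}{5857 + 18937} = \frac{13232}{24794} = 13232 \cdot \frac{1}{24794} = \frac{6616}{12397} \approx 0.53368$)
$\left(18758 + u\right) \left(15878 - 38197\right) = \left(18758 + \frac{6616}{12397}\right) \left(15878 - 38197\right) = \frac{232549542}{12397} \left(-22319\right) = - \frac{471843020718}{1127}$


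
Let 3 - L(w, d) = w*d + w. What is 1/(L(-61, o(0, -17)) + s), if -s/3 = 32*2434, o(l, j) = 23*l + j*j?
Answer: -1/215971 ≈ -4.6303e-6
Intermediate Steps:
o(l, j) = j² + 23*l (o(l, j) = 23*l + j² = j² + 23*l)
s = -233664 (s = -96*2434 = -3*77888 = -233664)
L(w, d) = 3 - w - d*w (L(w, d) = 3 - (w*d + w) = 3 - (d*w + w) = 3 - (w + d*w) = 3 + (-w - d*w) = 3 - w - d*w)
1/(L(-61, o(0, -17)) + s) = 1/((3 - 1*(-61) - 1*((-17)² + 23*0)*(-61)) - 233664) = 1/((3 + 61 - 1*(289 + 0)*(-61)) - 233664) = 1/((3 + 61 - 1*289*(-61)) - 233664) = 1/((3 + 61 + 17629) - 233664) = 1/(17693 - 233664) = 1/(-215971) = -1/215971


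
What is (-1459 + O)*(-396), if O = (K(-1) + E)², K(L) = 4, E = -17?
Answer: 510840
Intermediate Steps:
O = 169 (O = (4 - 17)² = (-13)² = 169)
(-1459 + O)*(-396) = (-1459 + 169)*(-396) = -1290*(-396) = 510840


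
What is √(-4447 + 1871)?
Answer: 4*I*√161 ≈ 50.754*I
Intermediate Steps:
√(-4447 + 1871) = √(-2576) = 4*I*√161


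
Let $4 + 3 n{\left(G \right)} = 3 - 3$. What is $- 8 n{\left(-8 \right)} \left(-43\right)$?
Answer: $- \frac{1376}{3} \approx -458.67$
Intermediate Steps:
$n{\left(G \right)} = - \frac{4}{3}$ ($n{\left(G \right)} = - \frac{4}{3} + \frac{3 - 3}{3} = - \frac{4}{3} + \frac{1}{3} \cdot 0 = - \frac{4}{3} + 0 = - \frac{4}{3}$)
$- 8 n{\left(-8 \right)} \left(-43\right) = \left(-8\right) \left(- \frac{4}{3}\right) \left(-43\right) = \frac{32}{3} \left(-43\right) = - \frac{1376}{3}$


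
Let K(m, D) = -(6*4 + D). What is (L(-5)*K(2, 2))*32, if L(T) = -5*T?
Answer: -20800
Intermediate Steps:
K(m, D) = -24 - D (K(m, D) = -(24 + D) = -24 - D)
(L(-5)*K(2, 2))*32 = ((-5*(-5))*(-24 - 1*2))*32 = (25*(-24 - 2))*32 = (25*(-26))*32 = -650*32 = -20800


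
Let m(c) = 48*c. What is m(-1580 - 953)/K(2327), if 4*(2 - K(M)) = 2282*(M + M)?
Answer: 40528/885035 ≈ 0.045793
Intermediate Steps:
K(M) = 2 - 1141*M (K(M) = 2 - 1141*(M + M)/2 = 2 - 1141*2*M/2 = 2 - 1141*M)
m(-1580 - 953)/K(2327) = (48*(-1580 - 953))/(2 - 1141*2327) = (48*(-2533))/(2 - 2655107) = -121584/(-2655105) = -121584*(-1/2655105) = 40528/885035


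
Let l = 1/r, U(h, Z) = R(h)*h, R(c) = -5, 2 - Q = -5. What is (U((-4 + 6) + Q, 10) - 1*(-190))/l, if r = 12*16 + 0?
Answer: 27840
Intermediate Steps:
Q = 7 (Q = 2 - 1*(-5) = 2 + 5 = 7)
U(h, Z) = -5*h
r = 192 (r = 192 + 0 = 192)
l = 1/192 ≈ 0.0052083
(U((-4 + 6) + Q, 10) - 1*(-190))/l = (-5*((-4 + 6) + 7) - 1*(-190))/(1/192) = (-5*(2 + 7) + 190)*192 = (-5*9 + 190)*192 = (-45 + 190)*192 = 145*192 = 27840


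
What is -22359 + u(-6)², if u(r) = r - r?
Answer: -22359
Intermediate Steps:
u(r) = 0
-22359 + u(-6)² = -22359 + 0² = -22359 + 0 = -22359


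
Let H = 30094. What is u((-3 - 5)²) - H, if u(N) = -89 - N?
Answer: -30247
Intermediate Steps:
u((-3 - 5)²) - H = (-89 - (-3 - 5)²) - 1*30094 = (-89 - 1*(-8)²) - 30094 = (-89 - 1*64) - 30094 = (-89 - 64) - 30094 = -153 - 30094 = -30247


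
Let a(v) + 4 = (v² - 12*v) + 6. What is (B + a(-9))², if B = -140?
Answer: 2601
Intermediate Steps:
a(v) = 2 + v² - 12*v (a(v) = -4 + ((v² - 12*v) + 6) = -4 + (6 + v² - 12*v) = 2 + v² - 12*v)
(B + a(-9))² = (-140 + (2 + (-9)² - 12*(-9)))² = (-140 + (2 + 81 + 108))² = (-140 + 191)² = 51² = 2601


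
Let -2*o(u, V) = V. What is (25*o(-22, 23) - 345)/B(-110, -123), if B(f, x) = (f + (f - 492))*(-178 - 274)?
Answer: -1265/643648 ≈ -0.0019654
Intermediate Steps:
o(u, V) = -V/2
B(f, x) = 222384 - 904*f (B(f, x) = (f + (-492 + f))*(-452) = (-492 + 2*f)*(-452) = 222384 - 904*f)
(25*o(-22, 23) - 345)/B(-110, -123) = (25*(-1/2*23) - 345)/(222384 - 904*(-110)) = (25*(-23/2) - 345)/(222384 + 99440) = (-575/2 - 345)/321824 = -1265/2*1/321824 = -1265/643648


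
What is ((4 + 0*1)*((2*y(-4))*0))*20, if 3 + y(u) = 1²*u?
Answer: 0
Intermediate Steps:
y(u) = -3 + u (y(u) = -3 + 1²*u = -3 + 1*u = -3 + u)
((4 + 0*1)*((2*y(-4))*0))*20 = ((4 + 0*1)*((2*(-3 - 4))*0))*20 = ((4 + 0)*((2*(-7))*0))*20 = (4*(-14*0))*20 = (4*0)*20 = 0*20 = 0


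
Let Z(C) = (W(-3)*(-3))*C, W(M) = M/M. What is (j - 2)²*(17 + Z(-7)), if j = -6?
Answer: 2432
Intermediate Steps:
W(M) = 1
Z(C) = -3*C (Z(C) = (1*(-3))*C = -3*C)
(j - 2)²*(17 + Z(-7)) = (-6 - 2)²*(17 - 3*(-7)) = (-8)²*(17 + 21) = 64*38 = 2432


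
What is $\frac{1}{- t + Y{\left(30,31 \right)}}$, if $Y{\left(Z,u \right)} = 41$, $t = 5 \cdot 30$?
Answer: $- \frac{1}{109} \approx -0.0091743$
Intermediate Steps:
$t = 150$
$\frac{1}{- t + Y{\left(30,31 \right)}} = \frac{1}{\left(-1\right) 150 + 41} = \frac{1}{-150 + 41} = \frac{1}{-109} = - \frac{1}{109}$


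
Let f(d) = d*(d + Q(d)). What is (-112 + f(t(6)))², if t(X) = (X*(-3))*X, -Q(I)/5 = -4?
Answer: 88209664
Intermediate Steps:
Q(I) = 20 (Q(I) = -5*(-4) = 20)
t(X) = -3*X² (t(X) = (-3*X)*X = -3*X²)
f(d) = d*(20 + d) (f(d) = d*(d + 20) = d*(20 + d))
(-112 + f(t(6)))² = (-112 + (-3*6²)*(20 - 3*6²))² = (-112 + (-3*36)*(20 - 3*36))² = (-112 - 108*(20 - 108))² = (-112 - 108*(-88))² = (-112 + 9504)² = 9392² = 88209664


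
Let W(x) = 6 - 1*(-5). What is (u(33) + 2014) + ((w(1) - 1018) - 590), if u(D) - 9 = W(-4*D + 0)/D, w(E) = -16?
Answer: 1198/3 ≈ 399.33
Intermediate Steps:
W(x) = 11 (W(x) = 6 + 5 = 11)
u(D) = 9 + 11/D
(u(33) + 2014) + ((w(1) - 1018) - 590) = ((9 + 11/33) + 2014) + ((-16 - 1018) - 590) = ((9 + 11*(1/33)) + 2014) + (-1034 - 590) = ((9 + ⅓) + 2014) - 1624 = (28/3 + 2014) - 1624 = 6070/3 - 1624 = 1198/3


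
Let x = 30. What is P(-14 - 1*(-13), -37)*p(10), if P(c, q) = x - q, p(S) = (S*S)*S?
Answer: 67000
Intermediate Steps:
p(S) = S³ (p(S) = S²*S = S³)
P(c, q) = 30 - q
P(-14 - 1*(-13), -37)*p(10) = (30 - 1*(-37))*10³ = (30 + 37)*1000 = 67*1000 = 67000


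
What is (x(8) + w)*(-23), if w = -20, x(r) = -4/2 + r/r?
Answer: 483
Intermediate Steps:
x(r) = -1 (x(r) = -4*½ + 1 = -2 + 1 = -1)
(x(8) + w)*(-23) = (-1 - 20)*(-23) = -21*(-23) = 483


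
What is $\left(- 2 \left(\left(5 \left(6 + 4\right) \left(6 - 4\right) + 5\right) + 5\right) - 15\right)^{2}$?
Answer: $55225$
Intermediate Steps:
$\left(- 2 \left(\left(5 \left(6 + 4\right) \left(6 - 4\right) + 5\right) + 5\right) - 15\right)^{2} = \left(- 2 \left(\left(5 \cdot 10 \cdot 2 + 5\right) + 5\right) - 15\right)^{2} = \left(- 2 \left(\left(5 \cdot 20 + 5\right) + 5\right) - 15\right)^{2} = \left(- 2 \left(\left(100 + 5\right) + 5\right) - 15\right)^{2} = \left(- 2 \left(105 + 5\right) - 15\right)^{2} = \left(\left(-2\right) 110 - 15\right)^{2} = \left(-220 - 15\right)^{2} = \left(-235\right)^{2} = 55225$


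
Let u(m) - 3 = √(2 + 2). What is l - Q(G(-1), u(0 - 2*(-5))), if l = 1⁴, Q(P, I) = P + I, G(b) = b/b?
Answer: -5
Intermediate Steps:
u(m) = 5 (u(m) = 3 + √(2 + 2) = 3 + √4 = 3 + 2 = 5)
G(b) = 1
Q(P, I) = I + P
l = 1
l - Q(G(-1), u(0 - 2*(-5))) = 1 - (5 + 1) = 1 - 1*6 = 1 - 6 = -5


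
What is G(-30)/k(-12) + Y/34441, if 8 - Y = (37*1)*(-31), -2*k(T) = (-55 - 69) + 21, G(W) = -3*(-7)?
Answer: 142317/322493 ≈ 0.44130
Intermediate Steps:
G(W) = 21
k(T) = 103/2 (k(T) = -((-55 - 69) + 21)/2 = -(-124 + 21)/2 = -½*(-103) = 103/2)
Y = 1155 (Y = 8 - 37*1*(-31) = 8 - 37*(-31) = 8 - 1*(-1147) = 8 + 1147 = 1155)
G(-30)/k(-12) + Y/34441 = 21/(103/2) + 1155/34441 = 21*(2/103) + 1155*(1/34441) = 42/103 + 105/3131 = 142317/322493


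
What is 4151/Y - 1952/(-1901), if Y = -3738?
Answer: -84925/1015134 ≈ -0.083659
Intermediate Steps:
4151/Y - 1952/(-1901) = 4151/(-3738) - 1952/(-1901) = 4151*(-1/3738) - 1952*(-1/1901) = -593/534 + 1952/1901 = -84925/1015134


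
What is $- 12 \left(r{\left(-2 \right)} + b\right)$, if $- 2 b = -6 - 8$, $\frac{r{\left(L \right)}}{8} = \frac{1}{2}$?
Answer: $-132$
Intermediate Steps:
$r{\left(L \right)} = 4$ ($r{\left(L \right)} = \frac{8}{2} = 8 \cdot \frac{1}{2} = 4$)
$b = 7$ ($b = - \frac{-6 - 8}{2} = \left(- \frac{1}{2}\right) \left(-14\right) = 7$)
$- 12 \left(r{\left(-2 \right)} + b\right) = - 12 \left(4 + 7\right) = \left(-12\right) 11 = -132$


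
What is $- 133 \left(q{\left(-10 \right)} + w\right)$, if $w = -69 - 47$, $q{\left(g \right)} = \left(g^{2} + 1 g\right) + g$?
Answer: $4788$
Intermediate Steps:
$q{\left(g \right)} = g^{2} + 2 g$ ($q{\left(g \right)} = \left(g^{2} + g\right) + g = \left(g + g^{2}\right) + g = g^{2} + 2 g$)
$w = -116$ ($w = -69 - 47 = -116$)
$- 133 \left(q{\left(-10 \right)} + w\right) = - 133 \left(- 10 \left(2 - 10\right) - 116\right) = - 133 \left(\left(-10\right) \left(-8\right) - 116\right) = - 133 \left(80 - 116\right) = \left(-133\right) \left(-36\right) = 4788$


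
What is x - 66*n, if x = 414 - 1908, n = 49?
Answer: -4728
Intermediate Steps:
x = -1494
x - 66*n = -1494 - 66*49 = -1494 - 1*3234 = -1494 - 3234 = -4728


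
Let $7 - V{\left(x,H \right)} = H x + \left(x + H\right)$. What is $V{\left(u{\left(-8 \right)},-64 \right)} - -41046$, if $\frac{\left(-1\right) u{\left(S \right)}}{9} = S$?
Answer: $45653$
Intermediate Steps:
$u{\left(S \right)} = - 9 S$
$V{\left(x,H \right)} = 7 - H - x - H x$ ($V{\left(x,H \right)} = 7 - \left(H x + \left(x + H\right)\right) = 7 - \left(H x + \left(H + x\right)\right) = 7 - \left(H + x + H x\right) = 7 - H - x - H x$)
$V{\left(u{\left(-8 \right)},-64 \right)} - -41046 = \left(7 - -64 - \left(-9\right) \left(-8\right) - - 64 \left(\left(-9\right) \left(-8\right)\right)\right) - -41046 = \left(7 + 64 - 72 - \left(-64\right) 72\right) + 41046 = \left(7 + 64 - 72 + 4608\right) + 41046 = 4607 + 41046 = 45653$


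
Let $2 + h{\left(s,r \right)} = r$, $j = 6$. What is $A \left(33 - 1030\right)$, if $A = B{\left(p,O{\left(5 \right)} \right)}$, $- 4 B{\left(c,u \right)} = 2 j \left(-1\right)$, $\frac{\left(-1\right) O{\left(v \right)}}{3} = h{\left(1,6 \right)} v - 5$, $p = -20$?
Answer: $-2991$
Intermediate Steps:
$h{\left(s,r \right)} = -2 + r$
$O{\left(v \right)} = 15 - 12 v$ ($O{\left(v \right)} = - 3 \left(\left(-2 + 6\right) v - 5\right) = - 3 \left(4 v - 5\right) = - 3 \left(-5 + 4 v\right) = 15 - 12 v$)
$B{\left(c,u \right)} = 3$ ($B{\left(c,u \right)} = - \frac{2 \cdot 6 \left(-1\right)}{4} = - \frac{12 \left(-1\right)}{4} = \left(- \frac{1}{4}\right) \left(-12\right) = 3$)
$A = 3$
$A \left(33 - 1030\right) = 3 \left(33 - 1030\right) = 3 \left(-997\right) = -2991$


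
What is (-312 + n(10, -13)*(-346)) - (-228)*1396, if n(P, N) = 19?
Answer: 311402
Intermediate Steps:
(-312 + n(10, -13)*(-346)) - (-228)*1396 = (-312 + 19*(-346)) - (-228)*1396 = (-312 - 6574) - 1*(-318288) = -6886 + 318288 = 311402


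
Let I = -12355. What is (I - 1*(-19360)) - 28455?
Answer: -21450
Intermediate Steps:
(I - 1*(-19360)) - 28455 = (-12355 - 1*(-19360)) - 28455 = (-12355 + 19360) - 28455 = 7005 - 28455 = -21450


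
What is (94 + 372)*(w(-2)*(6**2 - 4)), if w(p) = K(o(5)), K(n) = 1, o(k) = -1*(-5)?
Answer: 14912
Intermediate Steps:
o(k) = 5
w(p) = 1
(94 + 372)*(w(-2)*(6**2 - 4)) = (94 + 372)*(1*(6**2 - 4)) = 466*(1*(36 - 4)) = 466*(1*32) = 466*32 = 14912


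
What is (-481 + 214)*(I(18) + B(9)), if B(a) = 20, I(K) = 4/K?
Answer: -16198/3 ≈ -5399.3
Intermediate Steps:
(-481 + 214)*(I(18) + B(9)) = (-481 + 214)*(4/18 + 20) = -267*(4*(1/18) + 20) = -267*(2/9 + 20) = -267*182/9 = -16198/3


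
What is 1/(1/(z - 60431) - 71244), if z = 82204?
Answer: -21773/1551195611 ≈ -1.4036e-5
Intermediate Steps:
1/(1/(z - 60431) - 71244) = 1/(1/(82204 - 60431) - 71244) = 1/(1/21773 - 71244) = 1/(-1551195611/21773) = -21773/1551195611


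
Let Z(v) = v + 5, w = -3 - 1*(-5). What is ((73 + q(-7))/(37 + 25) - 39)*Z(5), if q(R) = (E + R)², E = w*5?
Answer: -11680/31 ≈ -376.77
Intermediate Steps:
w = 2 (w = -3 + 5 = 2)
E = 10 (E = 2*5 = 10)
Z(v) = 5 + v
q(R) = (10 + R)²
((73 + q(-7))/(37 + 25) - 39)*Z(5) = ((73 + (10 - 7)²)/(37 + 25) - 39)*(5 + 5) = ((73 + 3²)/62 - 39)*10 = ((73 + 9)*(1/62) - 39)*10 = (82*(1/62) - 39)*10 = (41/31 - 39)*10 = -1168/31*10 = -11680/31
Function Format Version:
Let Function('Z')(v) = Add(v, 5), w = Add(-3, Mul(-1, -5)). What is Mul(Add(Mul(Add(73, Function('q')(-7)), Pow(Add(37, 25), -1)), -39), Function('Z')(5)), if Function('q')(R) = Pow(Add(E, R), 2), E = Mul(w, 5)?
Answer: Rational(-11680, 31) ≈ -376.77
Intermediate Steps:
w = 2 (w = Add(-3, 5) = 2)
E = 10 (E = Mul(2, 5) = 10)
Function('Z')(v) = Add(5, v)
Function('q')(R) = Pow(Add(10, R), 2)
Mul(Add(Mul(Add(73, Function('q')(-7)), Pow(Add(37, 25), -1)), -39), Function('Z')(5)) = Mul(Add(Mul(Add(73, Pow(Add(10, -7), 2)), Pow(Add(37, 25), -1)), -39), Add(5, 5)) = Mul(Add(Mul(Add(73, Pow(3, 2)), Pow(62, -1)), -39), 10) = Mul(Add(Mul(Add(73, 9), Rational(1, 62)), -39), 10) = Mul(Add(Mul(82, Rational(1, 62)), -39), 10) = Mul(Add(Rational(41, 31), -39), 10) = Mul(Rational(-1168, 31), 10) = Rational(-11680, 31)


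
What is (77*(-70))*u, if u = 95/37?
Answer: -512050/37 ≈ -13839.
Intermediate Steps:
u = 95/37 (u = 95*(1/37) = 95/37 ≈ 2.5676)
(77*(-70))*u = (77*(-70))*(95/37) = -5390*95/37 = -512050/37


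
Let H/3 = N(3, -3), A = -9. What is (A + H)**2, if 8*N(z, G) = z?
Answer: 3969/64 ≈ 62.016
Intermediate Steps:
N(z, G) = z/8
H = 9/8 (H = 3*((1/8)*3) = 3*(3/8) = 9/8 ≈ 1.1250)
(A + H)**2 = (-9 + 9/8)**2 = (-63/8)**2 = 3969/64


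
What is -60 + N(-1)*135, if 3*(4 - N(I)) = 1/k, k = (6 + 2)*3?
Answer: 3825/8 ≈ 478.13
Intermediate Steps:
k = 24 (k = 8*3 = 24)
N(I) = 287/72 (N(I) = 4 - ⅓/24 = 4 - ⅓*1/24 = 4 - 1/72 = 287/72)
-60 + N(-1)*135 = -60 + (287/72)*135 = -60 + 4305/8 = 3825/8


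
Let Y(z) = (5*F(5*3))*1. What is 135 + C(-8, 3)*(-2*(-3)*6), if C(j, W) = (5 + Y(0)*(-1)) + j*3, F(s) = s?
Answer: -3249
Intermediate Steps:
Y(z) = 75 (Y(z) = (5*(5*3))*1 = (5*15)*1 = 75*1 = 75)
C(j, W) = -70 + 3*j (C(j, W) = (5 + 75*(-1)) + j*3 = (5 - 75) + 3*j = -70 + 3*j)
135 + C(-8, 3)*(-2*(-3)*6) = 135 + (-70 + 3*(-8))*(-2*(-3)*6) = 135 + (-70 - 24)*(6*6) = 135 - 94*36 = 135 - 3384 = -3249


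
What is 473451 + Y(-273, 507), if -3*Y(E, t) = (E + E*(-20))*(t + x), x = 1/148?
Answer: -59668225/148 ≈ -4.0316e+5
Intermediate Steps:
x = 1/148 ≈ 0.0067568
Y(E, t) = 19*E*(1/148 + t)/3 (Y(E, t) = -(E + E*(-20))*(t + 1/148)/3 = -(E - 20*E)*(1/148 + t)/3 = -(-19*E)*(1/148 + t)/3 = -(-19)*E*(1/148 + t)/3 = 19*E*(1/148 + t)/3)
473451 + Y(-273, 507) = 473451 + (19/444)*(-273)*(1 + 148*507) = 473451 + (19/444)*(-273)*(1 + 75036) = 473451 + (19/444)*(-273)*75037 = 473451 - 129738973/148 = -59668225/148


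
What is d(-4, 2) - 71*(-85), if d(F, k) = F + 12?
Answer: 6043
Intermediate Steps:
d(F, k) = 12 + F
d(-4, 2) - 71*(-85) = (12 - 4) - 71*(-85) = 8 + 6035 = 6043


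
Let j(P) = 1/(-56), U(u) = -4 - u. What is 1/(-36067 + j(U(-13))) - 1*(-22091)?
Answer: 44618363467/2019753 ≈ 22091.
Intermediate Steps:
j(P) = -1/56
1/(-36067 + j(U(-13))) - 1*(-22091) = 1/(-36067 - 1/56) - 1*(-22091) = 1/(-2019753/56) + 22091 = -56/2019753 + 22091 = 44618363467/2019753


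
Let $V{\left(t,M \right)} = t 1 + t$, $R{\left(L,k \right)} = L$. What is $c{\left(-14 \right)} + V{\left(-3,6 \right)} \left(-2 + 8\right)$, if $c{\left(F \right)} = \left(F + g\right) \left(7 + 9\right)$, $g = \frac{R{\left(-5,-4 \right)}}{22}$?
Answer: $- \frac{2900}{11} \approx -263.64$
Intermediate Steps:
$V{\left(t,M \right)} = 2 t$ ($V{\left(t,M \right)} = t + t = 2 t$)
$g = - \frac{5}{22} \approx -0.22727$
$c{\left(F \right)} = - \frac{40}{11} + 16 F$ ($c{\left(F \right)} = \left(F - \frac{5}{22}\right) \left(7 + 9\right) = \left(- \frac{5}{22} + F\right) 16 = - \frac{40}{11} + 16 F$)
$c{\left(-14 \right)} + V{\left(-3,6 \right)} \left(-2 + 8\right) = \left(- \frac{40}{11} + 16 \left(-14\right)\right) + 2 \left(-3\right) \left(-2 + 8\right) = \left(- \frac{40}{11} - 224\right) - 36 = - \frac{2504}{11} - 36 = - \frac{2900}{11}$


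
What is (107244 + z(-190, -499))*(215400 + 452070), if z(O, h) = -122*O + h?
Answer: 86721039750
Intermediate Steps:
z(O, h) = h - 122*O
(107244 + z(-190, -499))*(215400 + 452070) = (107244 + (-499 - 122*(-190)))*(215400 + 452070) = (107244 + (-499 + 23180))*667470 = (107244 + 22681)*667470 = 129925*667470 = 86721039750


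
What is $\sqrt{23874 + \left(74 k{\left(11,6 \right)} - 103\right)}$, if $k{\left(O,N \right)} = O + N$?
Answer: $9 \sqrt{309} \approx 158.21$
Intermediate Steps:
$k{\left(O,N \right)} = N + O$
$\sqrt{23874 + \left(74 k{\left(11,6 \right)} - 103\right)} = \sqrt{23874 - \left(103 - 74 \left(6 + 11\right)\right)} = \sqrt{23874 + \left(74 \cdot 17 - 103\right)} = \sqrt{23874 + \left(1258 - 103\right)} = \sqrt{23874 + 1155} = \sqrt{25029} = 9 \sqrt{309}$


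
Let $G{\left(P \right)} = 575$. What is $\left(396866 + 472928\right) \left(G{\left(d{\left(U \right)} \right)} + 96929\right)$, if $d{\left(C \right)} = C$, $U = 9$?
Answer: $84808394176$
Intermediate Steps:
$\left(396866 + 472928\right) \left(G{\left(d{\left(U \right)} \right)} + 96929\right) = \left(396866 + 472928\right) \left(575 + 96929\right) = 869794 \cdot 97504 = 84808394176$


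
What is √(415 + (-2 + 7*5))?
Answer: 8*√7 ≈ 21.166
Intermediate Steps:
√(415 + (-2 + 7*5)) = √(415 + (-2 + 35)) = √(415 + 33) = √448 = 8*√7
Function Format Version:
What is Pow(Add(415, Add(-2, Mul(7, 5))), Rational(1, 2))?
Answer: Mul(8, Pow(7, Rational(1, 2))) ≈ 21.166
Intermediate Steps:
Pow(Add(415, Add(-2, Mul(7, 5))), Rational(1, 2)) = Pow(Add(415, Add(-2, 35)), Rational(1, 2)) = Pow(Add(415, 33), Rational(1, 2)) = Pow(448, Rational(1, 2)) = Mul(8, Pow(7, Rational(1, 2)))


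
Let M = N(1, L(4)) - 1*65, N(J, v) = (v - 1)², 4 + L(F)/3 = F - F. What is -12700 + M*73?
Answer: -5108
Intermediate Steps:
L(F) = -12 (L(F) = -12 + 3*(F - F) = -12 + 3*0 = -12 + 0 = -12)
N(J, v) = (-1 + v)²
M = 104 (M = (-1 - 12)² - 1*65 = (-13)² - 65 = 169 - 65 = 104)
-12700 + M*73 = -12700 + 104*73 = -12700 + 7592 = -5108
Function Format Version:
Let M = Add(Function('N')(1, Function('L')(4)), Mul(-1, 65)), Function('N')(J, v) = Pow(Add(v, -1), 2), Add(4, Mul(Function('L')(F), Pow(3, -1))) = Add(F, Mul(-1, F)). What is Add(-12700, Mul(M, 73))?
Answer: -5108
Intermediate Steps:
Function('L')(F) = -12 (Function('L')(F) = Add(-12, Mul(3, Add(F, Mul(-1, F)))) = Add(-12, Mul(3, 0)) = Add(-12, 0) = -12)
Function('N')(J, v) = Pow(Add(-1, v), 2)
M = 104 (M = Add(Pow(Add(-1, -12), 2), Mul(-1, 65)) = Add(Pow(-13, 2), -65) = Add(169, -65) = 104)
Add(-12700, Mul(M, 73)) = Add(-12700, Mul(104, 73)) = Add(-12700, 7592) = -5108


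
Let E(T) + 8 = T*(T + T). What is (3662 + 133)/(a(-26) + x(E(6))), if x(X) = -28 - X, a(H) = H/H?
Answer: -3795/91 ≈ -41.703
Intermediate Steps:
a(H) = 1
E(T) = -8 + 2*T² (E(T) = -8 + T*(T + T) = -8 + T*(2*T) = -8 + 2*T²)
(3662 + 133)/(a(-26) + x(E(6))) = (3662 + 133)/(1 + (-28 - (-8 + 2*6²))) = 3795/(1 + (-28 - (-8 + 2*36))) = 3795/(1 + (-28 - (-8 + 72))) = 3795/(1 + (-28 - 1*64)) = 3795/(1 + (-28 - 64)) = 3795/(1 - 92) = 3795/(-91) = 3795*(-1/91) = -3795/91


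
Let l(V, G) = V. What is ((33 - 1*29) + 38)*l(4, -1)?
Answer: 168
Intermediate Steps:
((33 - 1*29) + 38)*l(4, -1) = ((33 - 1*29) + 38)*4 = ((33 - 29) + 38)*4 = (4 + 38)*4 = 42*4 = 168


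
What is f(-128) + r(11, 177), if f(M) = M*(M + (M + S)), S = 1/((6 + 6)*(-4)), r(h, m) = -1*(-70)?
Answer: 98522/3 ≈ 32841.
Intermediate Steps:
r(h, m) = 70
S = -1/48 (S = 1/(12*(-4)) = 1/(-48) = -1/48 ≈ -0.020833)
f(M) = M*(-1/48 + 2*M) (f(M) = M*(M + (M - 1/48)) = M*(M + (-1/48 + M)) = M*(-1/48 + 2*M))
f(-128) + r(11, 177) = (1/48)*(-128)*(-1 + 96*(-128)) + 70 = (1/48)*(-128)*(-1 - 12288) + 70 = (1/48)*(-128)*(-12289) + 70 = 98312/3 + 70 = 98522/3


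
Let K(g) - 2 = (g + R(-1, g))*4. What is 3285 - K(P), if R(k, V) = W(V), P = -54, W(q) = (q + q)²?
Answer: -43157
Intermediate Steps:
W(q) = 4*q² (W(q) = (2*q)² = 4*q²)
R(k, V) = 4*V²
K(g) = 2 + 4*g + 16*g² (K(g) = 2 + (g + 4*g²)*4 = 2 + (4*g + 16*g²) = 2 + 4*g + 16*g²)
3285 - K(P) = 3285 - (2 + 4*(-54) + 16*(-54)²) = 3285 - (2 - 216 + 16*2916) = 3285 - (2 - 216 + 46656) = 3285 - 1*46442 = 3285 - 46442 = -43157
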